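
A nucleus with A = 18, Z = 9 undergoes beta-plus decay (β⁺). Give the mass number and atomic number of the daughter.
Daughter: A = 18, Z = 8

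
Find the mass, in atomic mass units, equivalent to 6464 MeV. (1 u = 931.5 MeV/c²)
m = E/c² = 6.939 u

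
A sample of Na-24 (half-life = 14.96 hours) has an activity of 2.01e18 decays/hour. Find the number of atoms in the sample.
N = A/λ = 4.338e19 atoms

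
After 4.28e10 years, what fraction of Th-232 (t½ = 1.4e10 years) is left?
N/N₀ = (1/2)^(t/t½) = 0.1201 = 12%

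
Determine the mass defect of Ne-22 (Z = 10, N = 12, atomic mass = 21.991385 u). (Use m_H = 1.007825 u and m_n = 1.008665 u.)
Δm = Z·m_H + N·m_n − M = 0.1908 u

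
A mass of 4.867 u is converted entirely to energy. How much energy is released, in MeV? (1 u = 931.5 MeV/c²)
E = mc² = 4534 MeV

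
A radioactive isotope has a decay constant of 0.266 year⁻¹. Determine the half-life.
t½ = ln(2)/λ = 2.606 years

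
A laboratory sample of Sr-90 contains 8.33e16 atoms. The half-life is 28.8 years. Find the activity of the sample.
A = λN = 2.005e15 decays/year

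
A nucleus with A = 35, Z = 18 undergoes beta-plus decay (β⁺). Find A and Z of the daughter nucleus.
Daughter: A = 35, Z = 17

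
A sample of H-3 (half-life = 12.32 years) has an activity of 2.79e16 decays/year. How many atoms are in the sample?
N = A/λ = 4.959e17 atoms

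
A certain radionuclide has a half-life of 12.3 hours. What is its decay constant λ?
λ = ln(2)/t½ = 0.05635 hour⁻¹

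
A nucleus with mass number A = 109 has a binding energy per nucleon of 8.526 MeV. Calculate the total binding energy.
B.E. = 8.526 × 109 = 929.3 MeV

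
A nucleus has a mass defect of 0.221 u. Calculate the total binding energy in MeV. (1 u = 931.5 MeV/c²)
B.E. = Δm × 931.5 = 205.9 MeV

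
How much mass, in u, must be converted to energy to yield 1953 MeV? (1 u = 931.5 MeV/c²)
m = E/c² = 2.097 u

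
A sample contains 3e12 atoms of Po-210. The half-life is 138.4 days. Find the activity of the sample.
A = λN = 1.502e10 decays/day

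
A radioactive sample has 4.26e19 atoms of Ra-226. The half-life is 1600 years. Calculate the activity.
A = λN = 1.846e16 decays/year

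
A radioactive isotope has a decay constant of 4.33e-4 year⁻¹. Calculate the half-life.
t½ = ln(2)/λ = 1601 years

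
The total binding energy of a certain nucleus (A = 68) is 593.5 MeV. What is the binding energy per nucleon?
B.E./A = 593.5/68 = 8.728 MeV/nucleon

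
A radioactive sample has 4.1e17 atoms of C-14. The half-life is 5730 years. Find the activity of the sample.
A = λN = 4.96e13 decays/year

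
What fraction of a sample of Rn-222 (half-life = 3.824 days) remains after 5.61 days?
N/N₀ = (1/2)^(t/t½) = 0.3617 = 36.2%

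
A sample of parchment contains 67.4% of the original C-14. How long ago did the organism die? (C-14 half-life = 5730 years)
Age = t½ × log₂(1/ratio) = 3261 years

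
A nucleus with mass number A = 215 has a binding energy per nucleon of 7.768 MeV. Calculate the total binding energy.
B.E. = 7.768 × 215 = 1670 MeV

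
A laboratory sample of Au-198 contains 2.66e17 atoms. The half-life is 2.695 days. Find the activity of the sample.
A = λN = 6.841e16 decays/day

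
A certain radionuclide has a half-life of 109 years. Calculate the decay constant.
λ = ln(2)/t½ = 0.006359 year⁻¹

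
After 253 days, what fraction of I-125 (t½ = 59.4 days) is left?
N/N₀ = (1/2)^(t/t½) = 0.05222 = 5.22%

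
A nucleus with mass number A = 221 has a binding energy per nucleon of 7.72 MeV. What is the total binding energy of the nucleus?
B.E. = 7.72 × 221 = 1706 MeV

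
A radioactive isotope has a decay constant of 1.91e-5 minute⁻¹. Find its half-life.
t½ = ln(2)/λ = 36290 minutes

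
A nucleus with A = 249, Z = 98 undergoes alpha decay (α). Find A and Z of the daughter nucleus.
Daughter: A = 245, Z = 96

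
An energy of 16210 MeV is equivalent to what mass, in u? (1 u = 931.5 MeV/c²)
m = E/c² = 17.4 u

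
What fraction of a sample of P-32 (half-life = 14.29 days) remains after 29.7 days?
N/N₀ = (1/2)^(t/t½) = 0.2368 = 23.7%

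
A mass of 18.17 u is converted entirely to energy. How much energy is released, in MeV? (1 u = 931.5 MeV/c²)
E = mc² = 16930 MeV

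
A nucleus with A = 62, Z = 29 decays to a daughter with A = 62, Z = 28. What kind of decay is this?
ΔA = 0, ΔZ = -1 ⇒ beta-plus decay (β⁺) or electron capture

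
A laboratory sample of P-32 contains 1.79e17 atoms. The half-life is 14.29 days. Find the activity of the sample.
A = λN = 8.683e15 decays/day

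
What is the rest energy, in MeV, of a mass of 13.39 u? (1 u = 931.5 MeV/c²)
E = mc² = 12470 MeV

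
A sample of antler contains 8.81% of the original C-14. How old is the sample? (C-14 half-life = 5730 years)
Age = t½ × log₂(1/ratio) = 20080 years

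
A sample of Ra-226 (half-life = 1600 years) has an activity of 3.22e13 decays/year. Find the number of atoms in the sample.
N = A/λ = 7.433e16 atoms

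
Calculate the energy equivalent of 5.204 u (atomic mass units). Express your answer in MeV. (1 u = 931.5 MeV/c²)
E = mc² = 4848 MeV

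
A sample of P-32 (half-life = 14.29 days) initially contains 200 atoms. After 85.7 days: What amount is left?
N = N₀(1/2)^(t/t½) = 3.131 atoms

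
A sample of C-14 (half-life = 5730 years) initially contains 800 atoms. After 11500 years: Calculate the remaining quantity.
N = N₀(1/2)^(t/t½) = 199 atoms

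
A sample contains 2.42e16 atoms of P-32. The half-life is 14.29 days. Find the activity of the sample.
A = λN = 1.174e15 decays/day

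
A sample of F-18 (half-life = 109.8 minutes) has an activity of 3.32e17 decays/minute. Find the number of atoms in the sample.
N = A/λ = 5.259e19 atoms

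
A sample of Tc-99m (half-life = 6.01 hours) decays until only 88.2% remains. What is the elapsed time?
t = t½ × log₂(N₀/N) = 1.089 hours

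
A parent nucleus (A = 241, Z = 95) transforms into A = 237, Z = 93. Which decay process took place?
ΔA = -4, ΔZ = -2 ⇒ alpha decay (α)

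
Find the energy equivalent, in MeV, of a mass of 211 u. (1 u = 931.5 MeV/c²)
E = mc² = 1.965e5 MeV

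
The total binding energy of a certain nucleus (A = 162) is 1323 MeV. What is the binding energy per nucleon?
B.E./A = 1323/162 = 8.167 MeV/nucleon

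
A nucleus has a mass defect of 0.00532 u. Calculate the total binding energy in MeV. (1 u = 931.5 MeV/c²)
B.E. = Δm × 931.5 = 4.956 MeV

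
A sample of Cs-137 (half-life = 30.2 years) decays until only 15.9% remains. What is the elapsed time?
t = t½ × log₂(N₀/N) = 80.12 years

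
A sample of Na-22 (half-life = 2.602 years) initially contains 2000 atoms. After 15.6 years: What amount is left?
N = N₀(1/2)^(t/t½) = 31.35 atoms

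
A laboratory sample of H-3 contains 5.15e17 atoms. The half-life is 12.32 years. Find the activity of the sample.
A = λN = 2.897e16 decays/year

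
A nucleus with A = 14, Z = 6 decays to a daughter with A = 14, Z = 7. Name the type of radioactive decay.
ΔA = 0, ΔZ = +1 ⇒ beta-minus decay (β⁻)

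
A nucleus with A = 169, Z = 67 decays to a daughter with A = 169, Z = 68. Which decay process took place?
ΔA = 0, ΔZ = +1 ⇒ beta-minus decay (β⁻)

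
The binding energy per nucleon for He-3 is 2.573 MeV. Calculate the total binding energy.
B.E. = 2.573 × 3 = 7.719 MeV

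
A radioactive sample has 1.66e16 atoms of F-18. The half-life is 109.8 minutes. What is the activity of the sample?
A = λN = 1.048e14 decays/minute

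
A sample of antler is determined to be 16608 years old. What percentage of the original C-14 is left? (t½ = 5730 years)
N/N₀ = (1/2)^(t/t½) = 0.1341 = 13.4%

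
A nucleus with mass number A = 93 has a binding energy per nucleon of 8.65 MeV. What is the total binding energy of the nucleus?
B.E. = 8.65 × 93 = 804.5 MeV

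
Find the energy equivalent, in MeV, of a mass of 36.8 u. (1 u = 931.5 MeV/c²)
E = mc² = 34280 MeV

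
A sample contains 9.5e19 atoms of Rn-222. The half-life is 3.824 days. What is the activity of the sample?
A = λN = 1.722e19 decays/day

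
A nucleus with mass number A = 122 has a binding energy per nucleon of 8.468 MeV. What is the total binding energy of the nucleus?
B.E. = 8.468 × 122 = 1033 MeV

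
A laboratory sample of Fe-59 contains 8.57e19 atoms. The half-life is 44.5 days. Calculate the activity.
A = λN = 1.335e18 decays/day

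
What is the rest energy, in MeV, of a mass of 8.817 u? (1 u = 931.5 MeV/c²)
E = mc² = 8213 MeV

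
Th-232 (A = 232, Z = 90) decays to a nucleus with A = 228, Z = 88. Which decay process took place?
ΔA = -4, ΔZ = -2 ⇒ alpha decay (α)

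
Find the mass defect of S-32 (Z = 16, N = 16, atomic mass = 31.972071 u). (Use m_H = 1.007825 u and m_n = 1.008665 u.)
Δm = Z·m_H + N·m_n − M = 0.2918 u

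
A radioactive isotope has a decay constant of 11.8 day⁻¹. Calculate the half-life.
t½ = ln(2)/λ = 0.05874 days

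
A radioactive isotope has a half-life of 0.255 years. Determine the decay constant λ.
λ = ln(2)/t½ = 2.718 year⁻¹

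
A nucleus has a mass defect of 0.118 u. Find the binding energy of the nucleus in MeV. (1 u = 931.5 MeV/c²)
B.E. = Δm × 931.5 = 109.9 MeV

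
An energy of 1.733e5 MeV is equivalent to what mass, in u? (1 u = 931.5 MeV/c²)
m = E/c² = 186 u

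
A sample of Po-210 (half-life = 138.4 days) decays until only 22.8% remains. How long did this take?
t = t½ × log₂(N₀/N) = 295.2 days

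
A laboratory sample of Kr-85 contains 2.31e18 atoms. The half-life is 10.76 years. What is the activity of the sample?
A = λN = 1.488e17 decays/year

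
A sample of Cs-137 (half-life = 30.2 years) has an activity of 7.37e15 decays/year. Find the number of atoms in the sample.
N = A/λ = 3.211e17 atoms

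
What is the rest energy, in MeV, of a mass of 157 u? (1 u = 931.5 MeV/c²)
E = mc² = 1.462e5 MeV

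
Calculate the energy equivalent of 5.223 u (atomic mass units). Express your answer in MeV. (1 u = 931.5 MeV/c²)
E = mc² = 4865 MeV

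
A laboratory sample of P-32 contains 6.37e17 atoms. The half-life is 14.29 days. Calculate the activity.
A = λN = 3.09e16 decays/day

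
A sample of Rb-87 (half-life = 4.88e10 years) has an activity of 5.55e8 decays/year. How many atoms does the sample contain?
N = A/λ = 3.907e19 atoms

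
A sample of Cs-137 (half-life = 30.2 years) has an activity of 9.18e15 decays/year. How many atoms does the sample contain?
N = A/λ = 4e17 atoms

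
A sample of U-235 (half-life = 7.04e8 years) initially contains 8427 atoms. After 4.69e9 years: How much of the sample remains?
N = N₀(1/2)^(t/t½) = 83.22 atoms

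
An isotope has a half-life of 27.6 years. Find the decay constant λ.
λ = ln(2)/t½ = 0.02511 year⁻¹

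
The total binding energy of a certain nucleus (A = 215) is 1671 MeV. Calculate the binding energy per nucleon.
B.E./A = 1671/215 = 7.772 MeV/nucleon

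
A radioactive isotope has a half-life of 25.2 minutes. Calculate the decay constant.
λ = ln(2)/t½ = 0.02751 minute⁻¹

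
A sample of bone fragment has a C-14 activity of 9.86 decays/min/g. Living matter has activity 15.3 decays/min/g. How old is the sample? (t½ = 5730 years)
Age = t½ × log₂(A₀/A) = 3632 years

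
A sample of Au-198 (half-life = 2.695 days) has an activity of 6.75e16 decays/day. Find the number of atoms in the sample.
N = A/λ = 2.624e17 atoms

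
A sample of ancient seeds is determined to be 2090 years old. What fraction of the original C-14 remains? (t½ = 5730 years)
N/N₀ = (1/2)^(t/t½) = 0.7766 = 77.7%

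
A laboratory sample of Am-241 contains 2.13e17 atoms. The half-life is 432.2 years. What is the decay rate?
A = λN = 3.416e14 decays/year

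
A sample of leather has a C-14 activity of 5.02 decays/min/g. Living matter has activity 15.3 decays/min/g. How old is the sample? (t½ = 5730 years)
Age = t½ × log₂(A₀/A) = 9213 years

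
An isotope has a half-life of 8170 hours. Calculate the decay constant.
λ = ln(2)/t½ = 8.484e-5 hour⁻¹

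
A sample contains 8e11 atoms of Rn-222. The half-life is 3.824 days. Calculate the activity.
A = λN = 1.45e11 decays/day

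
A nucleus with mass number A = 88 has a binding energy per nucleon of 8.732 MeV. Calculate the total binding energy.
B.E. = 8.732 × 88 = 768.4 MeV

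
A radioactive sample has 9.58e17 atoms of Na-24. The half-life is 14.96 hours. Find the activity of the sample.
A = λN = 4.439e16 decays/hour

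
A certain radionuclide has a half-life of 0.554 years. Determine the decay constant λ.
λ = ln(2)/t½ = 1.251 year⁻¹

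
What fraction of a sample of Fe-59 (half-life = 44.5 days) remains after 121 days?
N/N₀ = (1/2)^(t/t½) = 0.1519 = 15.2%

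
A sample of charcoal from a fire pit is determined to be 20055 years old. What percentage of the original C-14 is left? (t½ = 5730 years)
N/N₀ = (1/2)^(t/t½) = 0.08839 = 8.84%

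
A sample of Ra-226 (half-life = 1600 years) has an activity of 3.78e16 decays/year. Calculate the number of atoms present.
N = A/λ = 8.725e19 atoms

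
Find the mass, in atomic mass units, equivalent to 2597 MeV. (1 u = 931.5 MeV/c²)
m = E/c² = 2.788 u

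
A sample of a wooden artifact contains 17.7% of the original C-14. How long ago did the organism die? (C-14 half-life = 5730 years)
Age = t½ × log₂(1/ratio) = 14310 years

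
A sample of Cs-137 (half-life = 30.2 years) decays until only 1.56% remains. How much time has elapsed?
t = t½ × log₂(N₀/N) = 181.3 years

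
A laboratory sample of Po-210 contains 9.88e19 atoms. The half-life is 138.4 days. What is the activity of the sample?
A = λN = 4.948e17 decays/day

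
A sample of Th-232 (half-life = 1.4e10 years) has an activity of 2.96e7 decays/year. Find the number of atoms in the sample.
N = A/λ = 5.979e17 atoms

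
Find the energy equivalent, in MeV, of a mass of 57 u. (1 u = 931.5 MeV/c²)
E = mc² = 53100 MeV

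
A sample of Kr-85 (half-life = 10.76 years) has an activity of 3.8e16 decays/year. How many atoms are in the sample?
N = A/λ = 5.899e17 atoms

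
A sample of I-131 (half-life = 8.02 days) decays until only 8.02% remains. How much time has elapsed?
t = t½ × log₂(N₀/N) = 29.19 days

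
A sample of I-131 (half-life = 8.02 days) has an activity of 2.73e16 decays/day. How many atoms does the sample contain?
N = A/λ = 3.159e17 atoms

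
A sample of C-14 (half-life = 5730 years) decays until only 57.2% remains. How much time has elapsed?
t = t½ × log₂(N₀/N) = 4618 years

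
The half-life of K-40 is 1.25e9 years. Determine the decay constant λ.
λ = ln(2)/t½ = 5.545e-10 year⁻¹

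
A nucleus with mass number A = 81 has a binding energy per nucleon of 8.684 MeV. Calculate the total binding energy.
B.E. = 8.684 × 81 = 703.4 MeV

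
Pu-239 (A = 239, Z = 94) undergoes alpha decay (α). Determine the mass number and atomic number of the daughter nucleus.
Daughter: A = 235, Z = 92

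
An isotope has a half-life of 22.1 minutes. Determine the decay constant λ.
λ = ln(2)/t½ = 0.03136 minute⁻¹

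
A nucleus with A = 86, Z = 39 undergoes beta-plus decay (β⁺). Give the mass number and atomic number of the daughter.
Daughter: A = 86, Z = 38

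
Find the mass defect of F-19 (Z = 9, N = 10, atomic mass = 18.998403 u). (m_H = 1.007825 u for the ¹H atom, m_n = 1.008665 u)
Δm = Z·m_H + N·m_n − M = 0.1587 u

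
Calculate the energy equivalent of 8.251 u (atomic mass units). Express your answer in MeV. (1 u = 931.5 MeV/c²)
E = mc² = 7686 MeV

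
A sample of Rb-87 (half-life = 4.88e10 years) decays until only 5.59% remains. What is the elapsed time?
t = t½ × log₂(N₀/N) = 2.031e11 years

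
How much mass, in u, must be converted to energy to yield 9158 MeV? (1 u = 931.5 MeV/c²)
m = E/c² = 9.831 u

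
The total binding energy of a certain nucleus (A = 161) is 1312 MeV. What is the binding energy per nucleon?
B.E./A = 1312/161 = 8.149 MeV/nucleon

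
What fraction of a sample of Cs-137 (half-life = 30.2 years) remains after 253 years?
N/N₀ = (1/2)^(t/t½) = 0.003007 = 0.301%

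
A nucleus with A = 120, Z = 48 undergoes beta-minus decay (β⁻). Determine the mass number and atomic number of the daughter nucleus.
Daughter: A = 120, Z = 49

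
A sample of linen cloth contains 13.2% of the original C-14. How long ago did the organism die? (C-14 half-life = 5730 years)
Age = t½ × log₂(1/ratio) = 16740 years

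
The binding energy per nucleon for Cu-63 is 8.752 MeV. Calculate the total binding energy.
B.E. = 8.752 × 63 = 551.4 MeV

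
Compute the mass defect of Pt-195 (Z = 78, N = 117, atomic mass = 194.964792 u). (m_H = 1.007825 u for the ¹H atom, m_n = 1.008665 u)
Δm = Z·m_H + N·m_n − M = 1.659 u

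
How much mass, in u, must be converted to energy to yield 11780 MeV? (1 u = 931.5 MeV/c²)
m = E/c² = 12.65 u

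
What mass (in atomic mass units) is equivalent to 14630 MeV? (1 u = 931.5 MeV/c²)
m = E/c² = 15.71 u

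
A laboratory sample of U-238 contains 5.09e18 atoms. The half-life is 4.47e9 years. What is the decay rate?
A = λN = 7.893e8 decays/year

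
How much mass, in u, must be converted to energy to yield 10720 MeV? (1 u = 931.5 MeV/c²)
m = E/c² = 11.51 u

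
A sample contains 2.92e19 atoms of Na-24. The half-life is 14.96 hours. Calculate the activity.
A = λN = 1.353e18 decays/hour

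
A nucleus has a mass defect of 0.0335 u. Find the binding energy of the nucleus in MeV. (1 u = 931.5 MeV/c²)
B.E. = Δm × 931.5 = 31.21 MeV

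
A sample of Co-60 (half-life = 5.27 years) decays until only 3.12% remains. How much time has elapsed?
t = t½ × log₂(N₀/N) = 26.36 years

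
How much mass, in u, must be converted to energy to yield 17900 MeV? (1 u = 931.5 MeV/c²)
m = E/c² = 19.22 u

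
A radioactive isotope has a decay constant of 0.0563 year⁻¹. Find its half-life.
t½ = ln(2)/λ = 12.31 years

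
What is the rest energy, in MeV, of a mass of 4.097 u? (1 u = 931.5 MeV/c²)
E = mc² = 3816 MeV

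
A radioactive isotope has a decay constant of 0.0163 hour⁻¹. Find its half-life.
t½ = ln(2)/λ = 42.52 hours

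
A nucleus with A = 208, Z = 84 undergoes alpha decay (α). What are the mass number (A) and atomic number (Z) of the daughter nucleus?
Daughter: A = 204, Z = 82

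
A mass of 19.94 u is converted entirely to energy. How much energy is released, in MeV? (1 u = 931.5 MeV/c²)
E = mc² = 18570 MeV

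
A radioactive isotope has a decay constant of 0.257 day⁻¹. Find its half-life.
t½ = ln(2)/λ = 2.697 days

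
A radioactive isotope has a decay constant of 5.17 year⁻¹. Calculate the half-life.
t½ = ln(2)/λ = 0.1341 years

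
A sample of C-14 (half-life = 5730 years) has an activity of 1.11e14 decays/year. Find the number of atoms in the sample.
N = A/λ = 9.176e17 atoms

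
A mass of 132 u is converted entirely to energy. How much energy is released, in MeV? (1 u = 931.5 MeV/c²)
E = mc² = 1.23e5 MeV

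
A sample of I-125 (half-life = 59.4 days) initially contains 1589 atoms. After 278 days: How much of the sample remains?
N = N₀(1/2)^(t/t½) = 61.98 atoms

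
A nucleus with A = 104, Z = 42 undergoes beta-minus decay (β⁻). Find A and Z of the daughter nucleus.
Daughter: A = 104, Z = 43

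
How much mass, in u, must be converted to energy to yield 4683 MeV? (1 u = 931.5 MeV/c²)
m = E/c² = 5.027 u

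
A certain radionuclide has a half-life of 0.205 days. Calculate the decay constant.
λ = ln(2)/t½ = 3.381 day⁻¹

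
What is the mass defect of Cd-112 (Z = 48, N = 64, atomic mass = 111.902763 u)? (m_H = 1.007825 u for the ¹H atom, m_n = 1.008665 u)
Δm = Z·m_H + N·m_n − M = 1.027 u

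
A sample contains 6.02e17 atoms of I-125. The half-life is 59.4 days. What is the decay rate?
A = λN = 7.025e15 decays/day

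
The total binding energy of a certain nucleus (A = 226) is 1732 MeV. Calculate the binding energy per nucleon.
B.E./A = 1732/226 = 7.664 MeV/nucleon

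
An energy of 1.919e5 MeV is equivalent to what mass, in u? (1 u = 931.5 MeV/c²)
m = E/c² = 206 u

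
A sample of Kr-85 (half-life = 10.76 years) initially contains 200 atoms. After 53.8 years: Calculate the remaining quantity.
N = N₀(1/2)^(t/t½) = 6.25 atoms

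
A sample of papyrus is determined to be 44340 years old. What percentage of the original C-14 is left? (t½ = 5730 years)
N/N₀ = (1/2)^(t/t½) = 0.004683 = 0.468%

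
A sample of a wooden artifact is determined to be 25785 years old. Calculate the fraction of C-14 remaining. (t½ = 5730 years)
N/N₀ = (1/2)^(t/t½) = 0.04419 = 4.42%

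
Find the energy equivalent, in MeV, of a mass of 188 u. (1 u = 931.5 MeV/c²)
E = mc² = 1.751e5 MeV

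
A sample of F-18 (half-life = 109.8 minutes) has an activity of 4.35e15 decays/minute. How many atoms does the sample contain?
N = A/λ = 6.891e17 atoms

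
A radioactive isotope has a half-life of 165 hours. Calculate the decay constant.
λ = ln(2)/t½ = 0.004201 hour⁻¹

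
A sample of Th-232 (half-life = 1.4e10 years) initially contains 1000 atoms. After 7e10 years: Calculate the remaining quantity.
N = N₀(1/2)^(t/t½) = 31.25 atoms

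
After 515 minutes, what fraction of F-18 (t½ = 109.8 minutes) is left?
N/N₀ = (1/2)^(t/t½) = 0.03873 = 3.87%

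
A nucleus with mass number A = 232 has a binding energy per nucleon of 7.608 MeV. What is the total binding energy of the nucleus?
B.E. = 7.608 × 232 = 1765 MeV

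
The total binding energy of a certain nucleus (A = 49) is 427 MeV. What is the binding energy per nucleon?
B.E./A = 427/49 = 8.714 MeV/nucleon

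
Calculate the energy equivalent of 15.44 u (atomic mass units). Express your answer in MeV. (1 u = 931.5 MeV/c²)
E = mc² = 14380 MeV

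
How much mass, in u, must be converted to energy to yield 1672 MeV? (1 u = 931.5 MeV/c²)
m = E/c² = 1.795 u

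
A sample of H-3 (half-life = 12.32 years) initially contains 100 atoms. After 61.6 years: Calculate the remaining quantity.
N = N₀(1/2)^(t/t½) = 3.125 atoms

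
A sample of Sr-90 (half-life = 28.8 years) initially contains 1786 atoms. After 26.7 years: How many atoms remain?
N = N₀(1/2)^(t/t½) = 939.3 atoms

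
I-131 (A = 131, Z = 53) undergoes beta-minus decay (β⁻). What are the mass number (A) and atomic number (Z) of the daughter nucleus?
Daughter: A = 131, Z = 54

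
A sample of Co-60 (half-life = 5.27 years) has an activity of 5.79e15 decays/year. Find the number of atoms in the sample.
N = A/λ = 4.402e16 atoms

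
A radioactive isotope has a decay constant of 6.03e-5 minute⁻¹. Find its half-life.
t½ = ln(2)/λ = 11490 minutes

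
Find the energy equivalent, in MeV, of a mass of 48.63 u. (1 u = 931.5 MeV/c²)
E = mc² = 45300 MeV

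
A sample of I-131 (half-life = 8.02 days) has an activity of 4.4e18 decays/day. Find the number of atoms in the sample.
N = A/λ = 5.091e19 atoms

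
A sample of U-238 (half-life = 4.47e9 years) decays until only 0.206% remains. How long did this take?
t = t½ × log₂(N₀/N) = 3.989e10 years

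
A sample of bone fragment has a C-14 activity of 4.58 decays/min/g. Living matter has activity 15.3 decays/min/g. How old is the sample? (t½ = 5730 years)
Age = t½ × log₂(A₀/A) = 9971 years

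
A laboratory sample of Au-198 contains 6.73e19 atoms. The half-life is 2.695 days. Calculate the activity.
A = λN = 1.731e19 decays/day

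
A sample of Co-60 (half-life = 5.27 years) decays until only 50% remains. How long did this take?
t = t½ × log₂(N₀/N) = 5.27 years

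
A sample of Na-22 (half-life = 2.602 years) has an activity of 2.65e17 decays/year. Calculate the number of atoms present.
N = A/λ = 9.948e17 atoms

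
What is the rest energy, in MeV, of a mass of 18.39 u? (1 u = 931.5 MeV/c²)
E = mc² = 17130 MeV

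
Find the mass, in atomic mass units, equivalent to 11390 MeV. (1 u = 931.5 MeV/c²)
m = E/c² = 12.23 u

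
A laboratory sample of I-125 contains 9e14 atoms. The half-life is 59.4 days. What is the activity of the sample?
A = λN = 1.05e13 decays/day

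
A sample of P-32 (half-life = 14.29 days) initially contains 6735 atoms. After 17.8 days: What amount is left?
N = N₀(1/2)^(t/t½) = 2840 atoms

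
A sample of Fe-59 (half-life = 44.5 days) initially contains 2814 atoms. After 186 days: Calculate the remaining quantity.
N = N₀(1/2)^(t/t½) = 155.3 atoms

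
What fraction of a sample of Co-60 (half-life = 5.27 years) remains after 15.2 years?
N/N₀ = (1/2)^(t/t½) = 0.1354 = 13.5%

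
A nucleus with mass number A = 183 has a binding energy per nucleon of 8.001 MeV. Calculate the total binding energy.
B.E. = 8.001 × 183 = 1464 MeV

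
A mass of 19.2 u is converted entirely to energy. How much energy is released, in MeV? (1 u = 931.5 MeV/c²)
E = mc² = 17880 MeV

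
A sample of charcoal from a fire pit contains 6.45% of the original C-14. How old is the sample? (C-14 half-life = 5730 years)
Age = t½ × log₂(1/ratio) = 22660 years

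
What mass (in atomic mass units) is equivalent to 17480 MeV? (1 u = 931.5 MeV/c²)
m = E/c² = 18.77 u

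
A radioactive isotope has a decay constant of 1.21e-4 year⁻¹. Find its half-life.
t½ = ln(2)/λ = 5728 years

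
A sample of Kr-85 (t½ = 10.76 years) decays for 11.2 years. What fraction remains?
N/N₀ = (1/2)^(t/t½) = 0.486 = 48.6%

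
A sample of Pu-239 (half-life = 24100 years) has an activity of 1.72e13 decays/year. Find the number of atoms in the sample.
N = A/λ = 5.98e17 atoms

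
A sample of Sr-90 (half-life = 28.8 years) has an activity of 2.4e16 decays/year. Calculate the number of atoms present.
N = A/λ = 9.972e17 atoms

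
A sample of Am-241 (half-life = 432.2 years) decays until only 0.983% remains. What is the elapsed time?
t = t½ × log₂(N₀/N) = 2882 years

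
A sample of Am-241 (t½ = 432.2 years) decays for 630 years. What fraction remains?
N/N₀ = (1/2)^(t/t½) = 0.3641 = 36.4%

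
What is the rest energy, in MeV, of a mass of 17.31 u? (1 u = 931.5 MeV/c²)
E = mc² = 16120 MeV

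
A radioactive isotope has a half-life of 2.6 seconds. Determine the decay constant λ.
λ = ln(2)/t½ = 0.2666 second⁻¹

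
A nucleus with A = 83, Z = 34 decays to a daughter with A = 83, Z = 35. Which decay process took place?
ΔA = 0, ΔZ = +1 ⇒ beta-minus decay (β⁻)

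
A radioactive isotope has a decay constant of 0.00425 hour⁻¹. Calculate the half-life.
t½ = ln(2)/λ = 163.1 hours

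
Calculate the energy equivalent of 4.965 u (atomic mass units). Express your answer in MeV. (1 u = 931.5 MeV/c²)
E = mc² = 4625 MeV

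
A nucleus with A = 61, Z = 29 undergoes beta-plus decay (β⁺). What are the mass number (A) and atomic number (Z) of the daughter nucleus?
Daughter: A = 61, Z = 28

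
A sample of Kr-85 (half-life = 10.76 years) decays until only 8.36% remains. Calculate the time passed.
t = t½ × log₂(N₀/N) = 38.52 years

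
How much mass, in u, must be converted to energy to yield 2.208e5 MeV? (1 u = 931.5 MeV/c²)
m = E/c² = 237 u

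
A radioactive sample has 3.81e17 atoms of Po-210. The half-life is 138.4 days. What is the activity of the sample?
A = λN = 1.908e15 decays/day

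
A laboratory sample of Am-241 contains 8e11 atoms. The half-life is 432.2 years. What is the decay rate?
A = λN = 1.283e9 decays/year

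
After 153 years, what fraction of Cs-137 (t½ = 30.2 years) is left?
N/N₀ = (1/2)^(t/t½) = 0.02985 = 2.98%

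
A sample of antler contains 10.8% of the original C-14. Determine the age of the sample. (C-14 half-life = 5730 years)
Age = t½ × log₂(1/ratio) = 18400 years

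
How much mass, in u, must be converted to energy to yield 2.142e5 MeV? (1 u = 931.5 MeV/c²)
m = E/c² = 230 u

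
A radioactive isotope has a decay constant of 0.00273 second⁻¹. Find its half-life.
t½ = ln(2)/λ = 253.9 seconds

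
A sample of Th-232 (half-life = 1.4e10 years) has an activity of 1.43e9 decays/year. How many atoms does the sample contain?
N = A/λ = 2.888e19 atoms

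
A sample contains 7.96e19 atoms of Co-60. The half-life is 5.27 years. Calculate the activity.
A = λN = 1.047e19 decays/year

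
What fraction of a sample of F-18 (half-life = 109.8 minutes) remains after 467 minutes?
N/N₀ = (1/2)^(t/t½) = 0.05244 = 5.24%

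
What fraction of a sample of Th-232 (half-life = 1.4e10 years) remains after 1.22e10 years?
N/N₀ = (1/2)^(t/t½) = 0.5466 = 54.7%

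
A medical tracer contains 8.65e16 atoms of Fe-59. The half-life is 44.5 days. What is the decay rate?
A = λN = 1.347e15 decays/day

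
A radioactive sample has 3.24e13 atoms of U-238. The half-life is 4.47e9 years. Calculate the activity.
A = λN = 5024 decays/year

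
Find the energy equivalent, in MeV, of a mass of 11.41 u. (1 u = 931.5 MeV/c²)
E = mc² = 10630 MeV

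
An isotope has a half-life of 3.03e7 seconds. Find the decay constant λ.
λ = ln(2)/t½ = 2.288e-8 second⁻¹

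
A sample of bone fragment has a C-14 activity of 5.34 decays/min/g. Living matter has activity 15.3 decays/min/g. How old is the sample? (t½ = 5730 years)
Age = t½ × log₂(A₀/A) = 8702 years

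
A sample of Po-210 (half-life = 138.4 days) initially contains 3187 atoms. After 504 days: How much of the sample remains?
N = N₀(1/2)^(t/t½) = 255.4 atoms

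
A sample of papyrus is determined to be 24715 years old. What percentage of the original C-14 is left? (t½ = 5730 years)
N/N₀ = (1/2)^(t/t½) = 0.0503 = 5.03%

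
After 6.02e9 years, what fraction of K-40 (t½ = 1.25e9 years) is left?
N/N₀ = (1/2)^(t/t½) = 0.0355 = 3.55%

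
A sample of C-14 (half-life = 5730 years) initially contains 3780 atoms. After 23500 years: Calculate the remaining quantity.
N = N₀(1/2)^(t/t½) = 220.2 atoms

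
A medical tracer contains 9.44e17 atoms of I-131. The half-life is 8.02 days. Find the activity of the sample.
A = λN = 8.159e16 decays/day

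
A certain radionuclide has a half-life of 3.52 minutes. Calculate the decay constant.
λ = ln(2)/t½ = 0.1969 minute⁻¹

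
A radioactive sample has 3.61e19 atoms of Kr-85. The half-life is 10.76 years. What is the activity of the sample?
A = λN = 2.326e18 decays/year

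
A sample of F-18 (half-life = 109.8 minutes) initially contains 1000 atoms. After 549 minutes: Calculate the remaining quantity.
N = N₀(1/2)^(t/t½) = 31.25 atoms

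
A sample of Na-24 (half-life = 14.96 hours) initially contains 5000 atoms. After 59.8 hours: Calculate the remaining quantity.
N = N₀(1/2)^(t/t½) = 313.1 atoms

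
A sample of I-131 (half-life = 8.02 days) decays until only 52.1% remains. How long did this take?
t = t½ × log₂(N₀/N) = 7.544 days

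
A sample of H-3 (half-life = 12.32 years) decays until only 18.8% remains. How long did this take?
t = t½ × log₂(N₀/N) = 29.71 years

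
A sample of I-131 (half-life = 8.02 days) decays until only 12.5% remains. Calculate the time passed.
t = t½ × log₂(N₀/N) = 24.06 days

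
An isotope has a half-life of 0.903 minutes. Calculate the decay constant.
λ = ln(2)/t½ = 0.7676 minute⁻¹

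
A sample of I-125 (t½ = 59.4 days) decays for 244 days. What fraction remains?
N/N₀ = (1/2)^(t/t½) = 0.058 = 5.8%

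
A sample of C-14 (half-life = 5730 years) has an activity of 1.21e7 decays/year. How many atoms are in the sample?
N = A/λ = 1e11 atoms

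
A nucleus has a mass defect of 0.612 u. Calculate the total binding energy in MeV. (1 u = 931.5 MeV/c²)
B.E. = Δm × 931.5 = 570.1 MeV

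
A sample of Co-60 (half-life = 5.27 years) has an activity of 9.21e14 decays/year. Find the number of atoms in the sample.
N = A/λ = 7.002e15 atoms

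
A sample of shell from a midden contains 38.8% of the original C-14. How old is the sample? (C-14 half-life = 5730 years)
Age = t½ × log₂(1/ratio) = 7826 years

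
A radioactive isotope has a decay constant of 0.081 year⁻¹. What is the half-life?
t½ = ln(2)/λ = 8.557 years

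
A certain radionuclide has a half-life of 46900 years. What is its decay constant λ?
λ = ln(2)/t½ = 1.478e-5 year⁻¹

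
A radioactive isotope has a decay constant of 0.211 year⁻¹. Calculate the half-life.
t½ = ln(2)/λ = 3.285 years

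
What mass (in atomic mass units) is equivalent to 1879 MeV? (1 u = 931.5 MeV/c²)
m = E/c² = 2.017 u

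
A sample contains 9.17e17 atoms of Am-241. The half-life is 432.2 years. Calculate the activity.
A = λN = 1.471e15 decays/year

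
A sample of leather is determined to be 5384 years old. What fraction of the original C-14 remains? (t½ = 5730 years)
N/N₀ = (1/2)^(t/t½) = 0.5214 = 52.1%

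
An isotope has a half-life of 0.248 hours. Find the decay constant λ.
λ = ln(2)/t½ = 2.795 hour⁻¹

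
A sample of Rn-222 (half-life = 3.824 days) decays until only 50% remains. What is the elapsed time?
t = t½ × log₂(N₀/N) = 3.824 days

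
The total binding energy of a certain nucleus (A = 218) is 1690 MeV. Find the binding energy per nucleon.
B.E./A = 1690/218 = 7.752 MeV/nucleon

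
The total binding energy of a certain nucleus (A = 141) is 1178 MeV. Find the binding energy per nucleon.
B.E./A = 1178/141 = 8.355 MeV/nucleon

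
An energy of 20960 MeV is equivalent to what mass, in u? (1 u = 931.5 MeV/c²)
m = E/c² = 22.5 u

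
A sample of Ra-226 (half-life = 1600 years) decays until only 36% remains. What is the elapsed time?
t = t½ × log₂(N₀/N) = 2358 years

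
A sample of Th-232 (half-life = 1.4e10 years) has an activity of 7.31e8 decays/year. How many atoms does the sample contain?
N = A/λ = 1.476e19 atoms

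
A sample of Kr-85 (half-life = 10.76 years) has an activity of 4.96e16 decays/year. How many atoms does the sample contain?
N = A/λ = 7.7e17 atoms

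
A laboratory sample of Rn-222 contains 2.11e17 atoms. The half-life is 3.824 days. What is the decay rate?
A = λN = 3.825e16 decays/day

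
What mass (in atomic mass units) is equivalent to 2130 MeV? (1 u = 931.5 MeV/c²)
m = E/c² = 2.287 u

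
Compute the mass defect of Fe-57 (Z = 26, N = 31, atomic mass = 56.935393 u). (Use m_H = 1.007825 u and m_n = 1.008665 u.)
Δm = Z·m_H + N·m_n − M = 0.5367 u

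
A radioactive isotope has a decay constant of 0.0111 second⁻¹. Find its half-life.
t½ = ln(2)/λ = 62.45 seconds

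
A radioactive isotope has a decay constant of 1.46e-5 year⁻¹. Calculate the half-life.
t½ = ln(2)/λ = 47480 years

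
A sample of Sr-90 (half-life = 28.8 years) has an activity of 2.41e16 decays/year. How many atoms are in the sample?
N = A/λ = 1.001e18 atoms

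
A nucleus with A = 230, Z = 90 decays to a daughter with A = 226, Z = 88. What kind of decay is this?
ΔA = -4, ΔZ = -2 ⇒ alpha decay (α)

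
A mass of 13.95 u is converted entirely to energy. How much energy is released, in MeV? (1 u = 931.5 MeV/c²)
E = mc² = 12990 MeV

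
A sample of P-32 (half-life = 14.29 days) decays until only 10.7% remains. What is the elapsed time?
t = t½ × log₂(N₀/N) = 46.08 days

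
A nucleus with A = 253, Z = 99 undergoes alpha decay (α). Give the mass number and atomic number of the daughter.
Daughter: A = 249, Z = 97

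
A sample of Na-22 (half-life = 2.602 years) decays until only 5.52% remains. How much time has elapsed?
t = t½ × log₂(N₀/N) = 10.87 years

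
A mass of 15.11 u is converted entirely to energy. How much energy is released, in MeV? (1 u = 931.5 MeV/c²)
E = mc² = 14070 MeV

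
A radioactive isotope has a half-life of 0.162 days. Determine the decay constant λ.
λ = ln(2)/t½ = 4.279 day⁻¹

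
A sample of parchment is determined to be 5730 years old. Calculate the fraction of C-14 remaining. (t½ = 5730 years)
N/N₀ = (1/2)^(t/t½) = 0.5 = 50%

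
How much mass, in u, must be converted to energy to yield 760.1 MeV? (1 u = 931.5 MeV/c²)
m = E/c² = 0.816 u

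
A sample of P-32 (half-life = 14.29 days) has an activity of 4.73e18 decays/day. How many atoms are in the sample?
N = A/λ = 9.751e19 atoms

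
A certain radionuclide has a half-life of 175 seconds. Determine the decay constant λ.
λ = ln(2)/t½ = 0.003961 second⁻¹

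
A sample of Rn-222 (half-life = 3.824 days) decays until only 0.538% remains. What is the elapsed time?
t = t½ × log₂(N₀/N) = 28.83 days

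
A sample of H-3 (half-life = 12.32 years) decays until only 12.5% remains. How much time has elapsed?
t = t½ × log₂(N₀/N) = 36.96 years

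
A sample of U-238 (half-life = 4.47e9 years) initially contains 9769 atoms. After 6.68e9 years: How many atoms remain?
N = N₀(1/2)^(t/t½) = 3467 atoms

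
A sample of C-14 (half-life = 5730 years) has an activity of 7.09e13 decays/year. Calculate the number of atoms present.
N = A/λ = 5.861e17 atoms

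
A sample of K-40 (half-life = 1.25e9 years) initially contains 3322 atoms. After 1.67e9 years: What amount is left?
N = N₀(1/2)^(t/t½) = 1316 atoms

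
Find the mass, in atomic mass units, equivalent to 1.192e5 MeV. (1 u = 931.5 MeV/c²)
m = E/c² = 128 u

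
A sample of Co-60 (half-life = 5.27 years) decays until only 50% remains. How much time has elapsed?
t = t½ × log₂(N₀/N) = 5.27 years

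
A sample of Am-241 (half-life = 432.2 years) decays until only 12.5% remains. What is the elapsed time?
t = t½ × log₂(N₀/N) = 1297 years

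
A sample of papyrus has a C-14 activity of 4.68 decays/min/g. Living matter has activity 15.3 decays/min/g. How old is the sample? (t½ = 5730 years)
Age = t½ × log₂(A₀/A) = 9792 years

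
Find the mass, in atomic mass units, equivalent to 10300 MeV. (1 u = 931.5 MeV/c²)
m = E/c² = 11.06 u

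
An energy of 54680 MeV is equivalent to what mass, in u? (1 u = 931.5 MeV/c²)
m = E/c² = 58.7 u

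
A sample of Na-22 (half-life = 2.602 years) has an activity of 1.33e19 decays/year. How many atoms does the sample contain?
N = A/λ = 4.993e19 atoms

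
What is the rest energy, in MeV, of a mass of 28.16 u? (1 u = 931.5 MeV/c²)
E = mc² = 26230 MeV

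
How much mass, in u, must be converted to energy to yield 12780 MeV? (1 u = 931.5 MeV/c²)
m = E/c² = 13.72 u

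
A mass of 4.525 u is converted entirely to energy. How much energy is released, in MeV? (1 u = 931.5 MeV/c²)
E = mc² = 4215 MeV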